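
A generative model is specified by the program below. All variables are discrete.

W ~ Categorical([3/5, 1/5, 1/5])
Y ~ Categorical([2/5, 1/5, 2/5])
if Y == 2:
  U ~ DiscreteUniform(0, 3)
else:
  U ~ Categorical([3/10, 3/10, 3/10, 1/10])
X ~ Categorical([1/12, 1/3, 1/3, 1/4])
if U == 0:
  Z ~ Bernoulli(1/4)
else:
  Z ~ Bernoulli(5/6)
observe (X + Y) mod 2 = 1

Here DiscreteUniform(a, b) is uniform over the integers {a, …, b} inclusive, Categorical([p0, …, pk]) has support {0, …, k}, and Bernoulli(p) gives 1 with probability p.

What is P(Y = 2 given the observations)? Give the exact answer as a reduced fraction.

Enumerate traces; 144 have nonzero weight after conditioning:
  (W=0, Y=0, U=0, X=1, Z=0) weight 9/500
  (W=0, Y=0, U=0, X=1, Z=1) weight 3/500
  (W=0, Y=0, U=0, X=3, Z=0) weight 27/2000
  (W=0, Y=0, U=0, X=3, Z=1) weight 9/2000
  (W=0, Y=0, U=1, X=1, Z=0) weight 1/250
  (W=0, Y=0, U=1, X=1, Z=1) weight 1/50
  (W=0, Y=0, U=1, X=3, Z=0) weight 3/1000
  (W=0, Y=0, U=1, X=3, Z=1) weight 3/200
  (W=0, Y=1, U=0, X=0, Z=0) weight 9/4000
  (W=0, Y=2, U=0, X=1, Z=0) weight 3/200
  … 134 more
Group by Y:
  weight(Y=0) = 7/30
  weight(Y=1) = 1/12
  weight(Y=2) = 7/30
Total weight = 7/30 + 1/12 + 7/30 = 11/20
P(Y=0 | obs) = 7/30 / 11/20 = 14/33
P(Y=1 | obs) = 1/12 / 11/20 = 5/33
P(Y=2 | obs) = 7/30 / 11/20 = 14/33

P(Y = 2 | obs) = 14/33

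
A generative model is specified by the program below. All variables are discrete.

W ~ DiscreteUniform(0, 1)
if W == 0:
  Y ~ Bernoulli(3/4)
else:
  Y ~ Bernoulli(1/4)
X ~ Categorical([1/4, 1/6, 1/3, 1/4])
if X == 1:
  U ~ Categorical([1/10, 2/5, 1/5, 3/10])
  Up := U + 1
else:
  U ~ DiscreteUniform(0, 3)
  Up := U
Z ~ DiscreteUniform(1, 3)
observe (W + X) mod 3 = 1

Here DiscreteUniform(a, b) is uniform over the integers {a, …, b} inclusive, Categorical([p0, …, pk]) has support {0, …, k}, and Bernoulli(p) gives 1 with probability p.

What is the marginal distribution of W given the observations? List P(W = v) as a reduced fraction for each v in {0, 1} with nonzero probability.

P(W=0) = 1/4, P(W=1) = 3/4

Enumerate traces; 72 have nonzero weight after conditioning:
  (W=0, Y=0, X=1, U=0, Z=1) weight 1/1440
  (W=0, Y=0, X=1, U=0, Z=2) weight 1/1440
  (W=0, Y=0, X=1, U=0, Z=3) weight 1/1440
  (W=0, Y=0, X=1, U=1, Z=1) weight 1/360
  (W=0, Y=0, X=1, U=1, Z=2) weight 1/360
  (W=0, Y=0, X=1, U=1, Z=3) weight 1/360
  (W=0, Y=0, X=1, U=2, Z=1) weight 1/720
  (W=0, Y=0, X=1, U=2, Z=2) weight 1/720
  (W=1, Y=0, X=0, U=0, Z=1) weight 1/128
  … 63 more
Group by W:
  weight(W=0) = 1/12
  weight(W=1) = 1/4
Total weight = 1/12 + 1/4 = 1/3
P(W=0 | obs) = 1/12 / 1/3 = 1/4
P(W=1 | obs) = 1/4 / 1/3 = 3/4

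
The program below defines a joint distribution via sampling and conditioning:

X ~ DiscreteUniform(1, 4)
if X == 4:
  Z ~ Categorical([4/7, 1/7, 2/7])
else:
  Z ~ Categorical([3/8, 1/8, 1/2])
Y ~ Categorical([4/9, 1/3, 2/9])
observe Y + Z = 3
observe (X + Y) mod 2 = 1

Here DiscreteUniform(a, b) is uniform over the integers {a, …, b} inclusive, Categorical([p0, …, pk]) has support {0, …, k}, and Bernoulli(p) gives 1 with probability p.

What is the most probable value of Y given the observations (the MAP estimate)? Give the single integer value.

Enumerate traces; 4 have nonzero weight after conditioning:
  (X=1, Z=1, Y=2) weight 1/144
  (X=2, Z=2, Y=1) weight 1/24
  (X=3, Z=1, Y=2) weight 1/144
  (X=4, Z=2, Y=1) weight 1/42
Group by Y:
  weight(Y=1) = 11/168
  weight(Y=2) = 1/72
Total weight = 11/168 + 1/72 = 5/63
P(Y=1 | obs) = 11/168 / 5/63 = 33/40
P(Y=2 | obs) = 1/72 / 5/63 = 7/40
argmax = 1

argmax_v P(Y = v | obs) = 1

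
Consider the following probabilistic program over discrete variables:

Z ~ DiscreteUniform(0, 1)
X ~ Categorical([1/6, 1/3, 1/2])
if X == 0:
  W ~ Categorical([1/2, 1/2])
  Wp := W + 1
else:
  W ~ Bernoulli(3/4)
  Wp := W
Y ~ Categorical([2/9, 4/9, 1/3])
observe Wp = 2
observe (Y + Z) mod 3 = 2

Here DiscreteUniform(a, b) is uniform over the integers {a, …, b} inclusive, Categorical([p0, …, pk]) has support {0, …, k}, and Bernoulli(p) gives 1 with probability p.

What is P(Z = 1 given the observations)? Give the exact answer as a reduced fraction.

P(Z = 1 | obs) = 4/7

Enumerate traces; 2 have nonzero weight after conditioning:
  (Z=0, X=0, W=1, Y=2) weight 1/72
  (Z=1, X=0, W=1, Y=1) weight 1/54
Group by Z:
  weight(Z=0) = 1/72
  weight(Z=1) = 1/54
Total weight = 1/72 + 1/54 = 7/216
P(Z=0 | obs) = 1/72 / 7/216 = 3/7
P(Z=1 | obs) = 1/54 / 7/216 = 4/7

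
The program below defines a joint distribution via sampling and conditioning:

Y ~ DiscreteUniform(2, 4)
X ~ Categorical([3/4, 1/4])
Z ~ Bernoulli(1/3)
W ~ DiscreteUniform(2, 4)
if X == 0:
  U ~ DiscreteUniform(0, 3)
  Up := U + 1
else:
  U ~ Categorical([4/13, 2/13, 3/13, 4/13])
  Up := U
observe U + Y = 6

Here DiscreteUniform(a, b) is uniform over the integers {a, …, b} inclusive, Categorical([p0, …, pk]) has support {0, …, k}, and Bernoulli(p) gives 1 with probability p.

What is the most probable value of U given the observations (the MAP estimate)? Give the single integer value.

Enumerate traces; 24 have nonzero weight after conditioning:
  (Y=3, X=0, Z=0, W=2, U=3) weight 1/72
  (Y=3, X=0, Z=0, W=3, U=3) weight 1/72
  (Y=3, X=0, Z=0, W=4, U=3) weight 1/72
  (Y=3, X=0, Z=1, W=2, U=3) weight 1/144
  (Y=3, X=0, Z=1, W=3, U=3) weight 1/144
  (Y=3, X=0, Z=1, W=4, U=3) weight 1/144
  (Y=3, X=1, Z=0, W=2, U=3) weight 2/351
  (Y=3, X=1, Z=0, W=3, U=3) weight 2/351
  (Y=4, X=0, Z=0, W=2, U=2) weight 1/72
  … 15 more
Group by U:
  weight(U=2) = 17/208
  weight(U=3) = 55/624
Total weight = 17/208 + 55/624 = 53/312
P(U=2 | obs) = 17/208 / 53/312 = 51/106
P(U=3 | obs) = 55/624 / 53/312 = 55/106
argmax = 3

argmax_v P(U = v | obs) = 3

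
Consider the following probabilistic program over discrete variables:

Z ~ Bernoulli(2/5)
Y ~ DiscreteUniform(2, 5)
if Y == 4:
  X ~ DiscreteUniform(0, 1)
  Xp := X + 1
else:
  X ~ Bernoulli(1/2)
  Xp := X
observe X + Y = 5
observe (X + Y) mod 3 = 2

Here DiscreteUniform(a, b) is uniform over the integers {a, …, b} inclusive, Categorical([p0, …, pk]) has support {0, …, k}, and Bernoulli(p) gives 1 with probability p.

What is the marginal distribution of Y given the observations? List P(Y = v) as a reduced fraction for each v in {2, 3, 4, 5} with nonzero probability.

P(Y=4) = 1/2, P(Y=5) = 1/2

Enumerate traces; 4 have nonzero weight after conditioning:
  (Z=0, Y=4, X=1) weight 3/40
  (Z=0, Y=5, X=0) weight 3/40
  (Z=1, Y=4, X=1) weight 1/20
  (Z=1, Y=5, X=0) weight 1/20
Group by Y:
  weight(Y=4) = 1/8
  weight(Y=5) = 1/8
Total weight = 1/8 + 1/8 = 1/4
P(Y=4 | obs) = 1/8 / 1/4 = 1/2
P(Y=5 | obs) = 1/8 / 1/4 = 1/2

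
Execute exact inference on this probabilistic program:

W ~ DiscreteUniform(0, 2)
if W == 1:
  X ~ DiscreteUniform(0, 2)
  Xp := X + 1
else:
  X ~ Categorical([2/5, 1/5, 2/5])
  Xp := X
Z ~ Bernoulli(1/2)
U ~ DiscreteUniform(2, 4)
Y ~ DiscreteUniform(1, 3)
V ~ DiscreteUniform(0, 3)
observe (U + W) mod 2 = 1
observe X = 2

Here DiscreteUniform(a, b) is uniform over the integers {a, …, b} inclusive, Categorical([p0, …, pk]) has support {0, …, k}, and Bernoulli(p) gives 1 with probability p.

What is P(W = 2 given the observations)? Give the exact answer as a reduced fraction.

P(W = 2 | obs) = 3/11

Enumerate traces; 96 have nonzero weight after conditioning:
  (W=0, X=2, Z=0, U=3, Y=1, V=0) weight 1/540
  (W=0, X=2, Z=0, U=3, Y=1, V=1) weight 1/540
  (W=0, X=2, Z=0, U=3, Y=1, V=2) weight 1/540
  (W=0, X=2, Z=0, U=3, Y=1, V=3) weight 1/540
  (W=0, X=2, Z=0, U=3, Y=2, V=0) weight 1/540
  (W=0, X=2, Z=0, U=3, Y=2, V=1) weight 1/540
  (W=0, X=2, Z=0, U=3, Y=2, V=2) weight 1/540
  (W=0, X=2, Z=0, U=3, Y=2, V=3) weight 1/540
  (W=1, X=2, Z=0, U=2, Y=1, V=0) weight 1/648
  (W=2, X=2, Z=0, U=3, Y=1, V=0) weight 1/540
  … 86 more
Group by W:
  weight(W=0) = 2/45
  weight(W=1) = 2/27
  weight(W=2) = 2/45
Total weight = 2/45 + 2/27 + 2/45 = 22/135
P(W=0 | obs) = 2/45 / 22/135 = 3/11
P(W=1 | obs) = 2/27 / 22/135 = 5/11
P(W=2 | obs) = 2/45 / 22/135 = 3/11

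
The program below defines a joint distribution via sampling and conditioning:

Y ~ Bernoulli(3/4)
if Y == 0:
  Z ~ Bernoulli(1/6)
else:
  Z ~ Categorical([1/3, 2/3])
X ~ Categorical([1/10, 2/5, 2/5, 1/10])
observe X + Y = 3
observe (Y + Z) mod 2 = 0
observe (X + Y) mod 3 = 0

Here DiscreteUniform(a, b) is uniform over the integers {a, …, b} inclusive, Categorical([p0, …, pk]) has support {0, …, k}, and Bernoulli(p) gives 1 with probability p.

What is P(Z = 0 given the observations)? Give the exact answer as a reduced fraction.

P(Z = 0 | obs) = 5/53

Enumerate traces; 2 have nonzero weight after conditioning:
  (Y=0, Z=0, X=3) weight 1/48
  (Y=1, Z=1, X=2) weight 1/5
Group by Z:
  weight(Z=0) = 1/48
  weight(Z=1) = 1/5
Total weight = 1/48 + 1/5 = 53/240
P(Z=0 | obs) = 1/48 / 53/240 = 5/53
P(Z=1 | obs) = 1/5 / 53/240 = 48/53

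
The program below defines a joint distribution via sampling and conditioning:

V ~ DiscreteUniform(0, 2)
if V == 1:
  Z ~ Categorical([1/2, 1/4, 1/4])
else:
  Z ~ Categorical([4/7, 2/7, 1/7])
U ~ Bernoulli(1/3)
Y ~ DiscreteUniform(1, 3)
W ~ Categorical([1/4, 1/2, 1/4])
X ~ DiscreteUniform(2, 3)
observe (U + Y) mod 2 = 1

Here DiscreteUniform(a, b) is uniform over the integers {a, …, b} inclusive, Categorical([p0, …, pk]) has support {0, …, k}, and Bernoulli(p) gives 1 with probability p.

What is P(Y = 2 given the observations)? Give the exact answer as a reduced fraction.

Enumerate traces; 162 have nonzero weight after conditioning:
  (V=0, Z=0, U=0, Y=1, W=0, X=2) weight 1/189
  (V=0, Z=0, U=0, Y=1, W=0, X=3) weight 1/189
  (V=0, Z=0, U=0, Y=1, W=1, X=2) weight 2/189
  (V=0, Z=0, U=0, Y=1, W=1, X=3) weight 2/189
  (V=0, Z=0, U=0, Y=1, W=2, X=2) weight 1/189
  (V=0, Z=0, U=0, Y=1, W=2, X=3) weight 1/189
  (V=0, Z=0, U=0, Y=3, W=0, X=2) weight 1/189
  (V=0, Z=0, U=0, Y=3, W=0, X=3) weight 1/189
  (V=0, Z=0, U=1, Y=2, W=0, X=2) weight 1/378
  … 153 more
Group by Y:
  weight(Y=1) = 2/9
  weight(Y=2) = 1/9
  weight(Y=3) = 2/9
Total weight = 2/9 + 1/9 + 2/9 = 5/9
P(Y=1 | obs) = 2/9 / 5/9 = 2/5
P(Y=2 | obs) = 1/9 / 5/9 = 1/5
P(Y=3 | obs) = 2/9 / 5/9 = 2/5

P(Y = 2 | obs) = 1/5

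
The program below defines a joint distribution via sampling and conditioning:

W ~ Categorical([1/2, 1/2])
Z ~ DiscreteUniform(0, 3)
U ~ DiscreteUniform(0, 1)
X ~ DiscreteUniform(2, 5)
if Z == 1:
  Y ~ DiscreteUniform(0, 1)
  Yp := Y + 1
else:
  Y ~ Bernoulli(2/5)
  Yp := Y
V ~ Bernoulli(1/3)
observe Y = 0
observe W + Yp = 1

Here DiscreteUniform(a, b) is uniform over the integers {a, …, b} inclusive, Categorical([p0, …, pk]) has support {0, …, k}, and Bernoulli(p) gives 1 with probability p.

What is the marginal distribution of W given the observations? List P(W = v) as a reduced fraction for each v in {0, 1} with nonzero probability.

P(W=0) = 5/23, P(W=1) = 18/23

Enumerate traces; 64 have nonzero weight after conditioning:
  (W=0, Z=1, U=0, X=2, Y=0, V=0) weight 1/192
  (W=0, Z=1, U=0, X=2, Y=0, V=1) weight 1/384
  (W=0, Z=1, U=0, X=3, Y=0, V=0) weight 1/192
  (W=0, Z=1, U=0, X=3, Y=0, V=1) weight 1/384
  (W=0, Z=1, U=0, X=4, Y=0, V=0) weight 1/192
  (W=0, Z=1, U=0, X=4, Y=0, V=1) weight 1/384
  (W=0, Z=1, U=0, X=5, Y=0, V=0) weight 1/192
  (W=0, Z=1, U=0, X=5, Y=0, V=1) weight 1/384
  (W=1, Z=0, U=0, X=2, Y=0, V=0) weight 1/160
  … 55 more
Group by W:
  weight(W=0) = 1/16
  weight(W=1) = 9/40
Total weight = 1/16 + 9/40 = 23/80
P(W=0 | obs) = 1/16 / 23/80 = 5/23
P(W=1 | obs) = 9/40 / 23/80 = 18/23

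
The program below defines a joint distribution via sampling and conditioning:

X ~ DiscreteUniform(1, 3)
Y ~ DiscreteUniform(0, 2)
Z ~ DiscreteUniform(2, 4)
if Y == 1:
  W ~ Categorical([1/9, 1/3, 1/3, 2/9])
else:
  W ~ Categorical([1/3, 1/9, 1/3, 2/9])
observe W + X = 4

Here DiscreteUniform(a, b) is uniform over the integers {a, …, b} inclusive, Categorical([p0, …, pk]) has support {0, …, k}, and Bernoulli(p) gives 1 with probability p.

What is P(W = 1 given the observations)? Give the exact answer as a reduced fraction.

Enumerate traces; 27 have nonzero weight after conditioning:
  (X=1, Y=0, Z=2, W=3) weight 2/243
  (X=1, Y=0, Z=3, W=3) weight 2/243
  (X=1, Y=0, Z=4, W=3) weight 2/243
  (X=1, Y=1, Z=2, W=3) weight 2/243
  (X=1, Y=1, Z=3, W=3) weight 2/243
  (X=1, Y=1, Z=4, W=3) weight 2/243
  (X=1, Y=2, Z=2, W=3) weight 2/243
  (X=1, Y=2, Z=3, W=3) weight 2/243
  (X=2, Y=0, Z=2, W=2) weight 1/81
  (X=3, Y=0, Z=2, W=1) weight 1/243
  … 17 more
Group by W:
  weight(W=1) = 5/81
  weight(W=2) = 1/9
  weight(W=3) = 2/27
Total weight = 5/81 + 1/9 + 2/27 = 20/81
P(W=1 | obs) = 5/81 / 20/81 = 1/4
P(W=2 | obs) = 1/9 / 20/81 = 9/20
P(W=3 | obs) = 2/27 / 20/81 = 3/10

P(W = 1 | obs) = 1/4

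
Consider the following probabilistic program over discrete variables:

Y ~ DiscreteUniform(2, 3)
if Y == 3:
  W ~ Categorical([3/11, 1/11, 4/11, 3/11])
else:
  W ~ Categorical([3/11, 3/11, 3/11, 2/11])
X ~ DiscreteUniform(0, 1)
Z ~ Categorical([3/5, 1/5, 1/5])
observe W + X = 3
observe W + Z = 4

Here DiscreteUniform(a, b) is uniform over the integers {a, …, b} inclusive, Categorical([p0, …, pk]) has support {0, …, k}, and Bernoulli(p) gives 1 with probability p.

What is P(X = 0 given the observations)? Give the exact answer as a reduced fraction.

P(X = 0 | obs) = 5/12

Enumerate traces; 4 have nonzero weight after conditioning:
  (Y=2, W=2, X=1, Z=2) weight 3/220
  (Y=2, W=3, X=0, Z=1) weight 1/110
  (Y=3, W=2, X=1, Z=2) weight 1/55
  (Y=3, W=3, X=0, Z=1) weight 3/220
Group by X:
  weight(X=0) = 1/44
  weight(X=1) = 7/220
Total weight = 1/44 + 7/220 = 3/55
P(X=0 | obs) = 1/44 / 3/55 = 5/12
P(X=1 | obs) = 7/220 / 3/55 = 7/12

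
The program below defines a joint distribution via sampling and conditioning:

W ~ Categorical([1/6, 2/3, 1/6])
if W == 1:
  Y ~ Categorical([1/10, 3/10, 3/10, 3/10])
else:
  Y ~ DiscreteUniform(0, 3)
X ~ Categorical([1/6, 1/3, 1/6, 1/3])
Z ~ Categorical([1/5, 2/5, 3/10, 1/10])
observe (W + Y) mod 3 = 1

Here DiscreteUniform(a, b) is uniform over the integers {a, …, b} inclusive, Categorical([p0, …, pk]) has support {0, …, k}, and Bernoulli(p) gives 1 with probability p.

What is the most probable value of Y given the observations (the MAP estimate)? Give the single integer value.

Enumerate traces; 64 have nonzero weight after conditioning:
  (W=0, Y=1, X=0, Z=0) weight 1/720
  (W=0, Y=1, X=0, Z=1) weight 1/360
  (W=0, Y=1, X=0, Z=2) weight 1/480
  (W=0, Y=1, X=0, Z=3) weight 1/1440
  (W=0, Y=1, X=1, Z=0) weight 1/360
  (W=0, Y=1, X=1, Z=1) weight 1/180
  (W=0, Y=1, X=1, Z=2) weight 1/240
  (W=0, Y=1, X=1, Z=3) weight 1/720
  (W=1, Y=0, X=0, Z=0) weight 1/450
  (W=1, Y=3, X=0, Z=0) weight 1/150
  … 54 more
Group by Y:
  weight(Y=0) = 1/15
  weight(Y=1) = 1/24
  weight(Y=2) = 1/24
  weight(Y=3) = 1/5
Total weight = 1/15 + 1/24 + 1/24 + 1/5 = 7/20
P(Y=0 | obs) = 1/15 / 7/20 = 4/21
P(Y=1 | obs) = 1/24 / 7/20 = 5/42
P(Y=2 | obs) = 1/24 / 7/20 = 5/42
P(Y=3 | obs) = 1/5 / 7/20 = 4/7
argmax = 3

argmax_v P(Y = v | obs) = 3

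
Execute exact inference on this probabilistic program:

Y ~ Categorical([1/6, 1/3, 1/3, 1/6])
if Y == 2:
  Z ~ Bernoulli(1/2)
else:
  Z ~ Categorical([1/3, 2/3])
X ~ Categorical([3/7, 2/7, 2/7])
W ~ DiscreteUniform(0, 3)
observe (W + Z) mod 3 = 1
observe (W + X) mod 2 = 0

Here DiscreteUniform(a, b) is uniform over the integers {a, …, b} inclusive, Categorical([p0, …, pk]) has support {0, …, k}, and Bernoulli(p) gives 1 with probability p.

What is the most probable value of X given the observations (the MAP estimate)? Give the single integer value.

argmax_v P(X = v | obs) = 1

Enumerate traces; 16 have nonzero weight after conditioning:
  (Y=0, Z=0, X=1, W=1) weight 1/252
  (Y=0, Z=1, X=0, W=0) weight 1/84
  (Y=0, Z=1, X=1, W=3) weight 1/126
  (Y=0, Z=1, X=2, W=0) weight 1/126
  (Y=1, Z=0, X=1, W=1) weight 1/126
  (Y=1, Z=1, X=0, W=0) weight 1/42
  (Y=1, Z=1, X=1, W=3) weight 1/63
  (Y=1, Z=1, X=2, W=0) weight 1/63
  … 8 more
Group by X:
  weight(X=0) = 11/168
  weight(X=1) = 1/14
  weight(X=2) = 11/252
Total weight = 11/168 + 1/14 + 11/252 = 13/72
P(X=0 | obs) = 11/168 / 13/72 = 33/91
P(X=1 | obs) = 1/14 / 13/72 = 36/91
P(X=2 | obs) = 11/252 / 13/72 = 22/91
argmax = 1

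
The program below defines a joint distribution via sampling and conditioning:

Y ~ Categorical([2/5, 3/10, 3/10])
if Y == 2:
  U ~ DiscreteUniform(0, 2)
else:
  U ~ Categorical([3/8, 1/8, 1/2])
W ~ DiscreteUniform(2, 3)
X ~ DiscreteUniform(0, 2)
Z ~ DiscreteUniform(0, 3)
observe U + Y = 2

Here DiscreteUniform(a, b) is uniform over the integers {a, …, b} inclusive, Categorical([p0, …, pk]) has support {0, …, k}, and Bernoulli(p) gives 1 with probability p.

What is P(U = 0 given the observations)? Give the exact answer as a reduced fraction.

P(U = 0 | obs) = 8/27

Enumerate traces; 72 have nonzero weight after conditioning:
  (Y=0, U=2, W=2, X=0, Z=0) weight 1/120
  (Y=0, U=2, W=2, X=0, Z=1) weight 1/120
  (Y=0, U=2, W=2, X=0, Z=2) weight 1/120
  (Y=0, U=2, W=2, X=0, Z=3) weight 1/120
  (Y=0, U=2, W=2, X=1, Z=0) weight 1/120
  (Y=0, U=2, W=2, X=1, Z=1) weight 1/120
  (Y=0, U=2, W=2, X=1, Z=2) weight 1/120
  (Y=0, U=2, W=2, X=1, Z=3) weight 1/120
  (Y=1, U=1, W=2, X=0, Z=0) weight 1/640
  (Y=2, U=0, W=2, X=0, Z=0) weight 1/240
  … 62 more
Group by U:
  weight(U=0) = 1/10
  weight(U=1) = 3/80
  weight(U=2) = 1/5
Total weight = 1/10 + 3/80 + 1/5 = 27/80
P(U=0 | obs) = 1/10 / 27/80 = 8/27
P(U=1 | obs) = 3/80 / 27/80 = 1/9
P(U=2 | obs) = 1/5 / 27/80 = 16/27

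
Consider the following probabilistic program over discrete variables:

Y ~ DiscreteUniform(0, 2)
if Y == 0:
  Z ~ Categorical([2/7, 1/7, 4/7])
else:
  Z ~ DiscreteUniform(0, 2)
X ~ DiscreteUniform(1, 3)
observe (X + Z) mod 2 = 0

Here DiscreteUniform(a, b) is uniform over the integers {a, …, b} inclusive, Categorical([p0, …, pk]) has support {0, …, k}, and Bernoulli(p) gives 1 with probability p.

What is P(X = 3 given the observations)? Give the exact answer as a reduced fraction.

P(X = 3 | obs) = 17/80

Enumerate traces; 12 have nonzero weight after conditioning:
  (Y=0, Z=0, X=2) weight 2/63
  (Y=0, Z=1, X=1) weight 1/63
  (Y=0, Z=1, X=3) weight 1/63
  (Y=0, Z=2, X=2) weight 4/63
  (Y=1, Z=0, X=2) weight 1/27
  (Y=1, Z=1, X=1) weight 1/27
  (Y=1, Z=1, X=3) weight 1/27
  (Y=1, Z=2, X=2) weight 1/27
  … 4 more
Group by X:
  weight(X=1) = 17/189
  weight(X=2) = 46/189
  weight(X=3) = 17/189
Total weight = 17/189 + 46/189 + 17/189 = 80/189
P(X=1 | obs) = 17/189 / 80/189 = 17/80
P(X=2 | obs) = 46/189 / 80/189 = 23/40
P(X=3 | obs) = 17/189 / 80/189 = 17/80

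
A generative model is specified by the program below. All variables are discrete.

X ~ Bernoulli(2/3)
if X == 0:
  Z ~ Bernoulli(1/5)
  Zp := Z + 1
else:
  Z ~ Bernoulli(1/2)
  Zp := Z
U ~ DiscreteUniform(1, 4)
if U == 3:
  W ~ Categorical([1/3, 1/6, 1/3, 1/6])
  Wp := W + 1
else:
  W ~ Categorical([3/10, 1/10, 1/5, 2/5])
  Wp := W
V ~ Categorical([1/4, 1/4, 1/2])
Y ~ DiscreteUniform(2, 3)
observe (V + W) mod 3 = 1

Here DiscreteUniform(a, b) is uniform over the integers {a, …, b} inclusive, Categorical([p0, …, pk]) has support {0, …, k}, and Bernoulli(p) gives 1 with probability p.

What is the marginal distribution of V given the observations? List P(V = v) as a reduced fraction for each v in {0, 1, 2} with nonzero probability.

P(V=0) = 7/74, P(V=1) = 39/74, P(V=2) = 14/37

Enumerate traces; 128 have nonzero weight after conditioning:
  (X=0, Z=0, U=1, W=0, V=1, Y=2) weight 1/400
  (X=0, Z=0, U=1, W=0, V=1, Y=3) weight 1/400
  (X=0, Z=0, U=1, W=1, V=0, Y=2) weight 1/1200
  (X=0, Z=0, U=1, W=1, V=0, Y=3) weight 1/1200
  (X=0, Z=0, U=1, W=2, V=2, Y=2) weight 1/300
  (X=0, Z=0, U=1, W=2, V=2, Y=3) weight 1/300
  (X=0, Z=0, U=1, W=3, V=1, Y=2) weight 1/300
  (X=0, Z=0, U=1, W=3, V=1, Y=3) weight 1/300
  … 120 more
Group by V:
  weight(V=0) = 7/240
  weight(V=1) = 13/80
  weight(V=2) = 7/60
Total weight = 7/240 + 13/80 + 7/60 = 37/120
P(V=0 | obs) = 7/240 / 37/120 = 7/74
P(V=1 | obs) = 13/80 / 37/120 = 39/74
P(V=2 | obs) = 7/60 / 37/120 = 14/37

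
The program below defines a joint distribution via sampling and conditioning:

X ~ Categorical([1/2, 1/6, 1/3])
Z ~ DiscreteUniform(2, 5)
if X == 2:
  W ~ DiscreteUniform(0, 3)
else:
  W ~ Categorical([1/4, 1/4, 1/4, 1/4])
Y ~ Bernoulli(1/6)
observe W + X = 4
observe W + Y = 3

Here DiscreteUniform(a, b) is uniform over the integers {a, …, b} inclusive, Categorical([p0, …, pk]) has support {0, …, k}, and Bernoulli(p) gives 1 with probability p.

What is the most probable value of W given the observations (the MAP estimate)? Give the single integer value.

argmax_v P(W = v | obs) = 3

Enumerate traces; 8 have nonzero weight after conditioning:
  (X=1, Z=2, W=3, Y=0) weight 5/576
  (X=1, Z=3, W=3, Y=0) weight 5/576
  (X=1, Z=4, W=3, Y=0) weight 5/576
  (X=1, Z=5, W=3, Y=0) weight 5/576
  (X=2, Z=2, W=2, Y=1) weight 1/288
  (X=2, Z=3, W=2, Y=1) weight 1/288
  (X=2, Z=4, W=2, Y=1) weight 1/288
  (X=2, Z=5, W=2, Y=1) weight 1/288
Group by W:
  weight(W=2) = 1/72
  weight(W=3) = 5/144
Total weight = 1/72 + 5/144 = 7/144
P(W=2 | obs) = 1/72 / 7/144 = 2/7
P(W=3 | obs) = 5/144 / 7/144 = 5/7
argmax = 3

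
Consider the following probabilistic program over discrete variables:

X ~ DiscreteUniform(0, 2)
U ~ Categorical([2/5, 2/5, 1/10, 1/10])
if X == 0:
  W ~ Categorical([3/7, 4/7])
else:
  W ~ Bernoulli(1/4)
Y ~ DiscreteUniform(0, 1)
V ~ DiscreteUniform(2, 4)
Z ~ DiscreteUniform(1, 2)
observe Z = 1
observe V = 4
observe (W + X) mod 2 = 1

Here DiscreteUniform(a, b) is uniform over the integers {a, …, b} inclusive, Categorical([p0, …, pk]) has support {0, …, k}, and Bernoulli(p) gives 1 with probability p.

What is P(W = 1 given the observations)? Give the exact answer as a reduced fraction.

Enumerate traces; 24 have nonzero weight after conditioning:
  (X=0, U=0, W=1, Y=0, V=4, Z=1) weight 2/315
  (X=0, U=0, W=1, Y=1, V=4, Z=1) weight 2/315
  (X=0, U=1, W=1, Y=0, V=4, Z=1) weight 2/315
  (X=0, U=1, W=1, Y=1, V=4, Z=1) weight 2/315
  (X=0, U=2, W=1, Y=0, V=4, Z=1) weight 1/630
  (X=0, U=2, W=1, Y=1, V=4, Z=1) weight 1/630
  (X=0, U=3, W=1, Y=0, V=4, Z=1) weight 1/630
  (X=0, U=3, W=1, Y=1, V=4, Z=1) weight 1/630
  (X=1, U=0, W=0, Y=0, V=4, Z=1) weight 1/120
  … 15 more
Group by W:
  weight(W=0) = 1/24
  weight(W=1) = 23/504
Total weight = 1/24 + 23/504 = 11/126
P(W=0 | obs) = 1/24 / 11/126 = 21/44
P(W=1 | obs) = 23/504 / 11/126 = 23/44

P(W = 1 | obs) = 23/44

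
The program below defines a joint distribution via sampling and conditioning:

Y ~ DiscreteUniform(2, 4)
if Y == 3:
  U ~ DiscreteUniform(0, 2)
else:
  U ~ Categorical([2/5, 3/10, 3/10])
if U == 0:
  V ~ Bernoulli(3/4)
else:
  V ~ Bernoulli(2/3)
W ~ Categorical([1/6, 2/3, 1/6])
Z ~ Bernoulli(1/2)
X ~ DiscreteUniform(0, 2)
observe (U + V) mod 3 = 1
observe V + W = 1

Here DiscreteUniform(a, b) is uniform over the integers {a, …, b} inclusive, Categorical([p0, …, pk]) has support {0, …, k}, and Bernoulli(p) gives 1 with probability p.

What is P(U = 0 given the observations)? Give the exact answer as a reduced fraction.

P(U = 0 | obs) = 153/377

Enumerate traces; 36 have nonzero weight after conditioning:
  (Y=2, U=0, V=1, W=0, Z=0, X=0) weight 1/360
  (Y=2, U=0, V=1, W=0, Z=0, X=1) weight 1/360
  (Y=2, U=0, V=1, W=0, Z=0, X=2) weight 1/360
  (Y=2, U=0, V=1, W=0, Z=1, X=0) weight 1/360
  (Y=2, U=0, V=1, W=0, Z=1, X=1) weight 1/360
  (Y=2, U=0, V=1, W=0, Z=1, X=2) weight 1/360
  (Y=2, U=1, V=0, W=1, Z=0, X=0) weight 1/270
  (Y=2, U=1, V=0, W=1, Z=0, X=1) weight 1/270
  … 28 more
Group by U:
  weight(U=0) = 17/360
  weight(U=1) = 28/405
Total weight = 17/360 + 28/405 = 377/3240
P(U=0 | obs) = 17/360 / 377/3240 = 153/377
P(U=1 | obs) = 28/405 / 377/3240 = 224/377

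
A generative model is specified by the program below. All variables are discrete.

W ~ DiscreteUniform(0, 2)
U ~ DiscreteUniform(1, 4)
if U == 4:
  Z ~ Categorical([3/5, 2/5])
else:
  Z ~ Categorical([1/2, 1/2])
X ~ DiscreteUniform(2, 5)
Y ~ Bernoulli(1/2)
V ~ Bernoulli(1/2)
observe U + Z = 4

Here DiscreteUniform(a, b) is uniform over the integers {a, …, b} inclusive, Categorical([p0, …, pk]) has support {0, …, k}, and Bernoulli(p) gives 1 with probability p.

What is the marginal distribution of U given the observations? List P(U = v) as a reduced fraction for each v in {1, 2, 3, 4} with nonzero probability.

Enumerate traces; 96 have nonzero weight after conditioning:
  (W=0, U=3, Z=1, X=2, Y=0, V=0) weight 1/384
  (W=0, U=3, Z=1, X=2, Y=0, V=1) weight 1/384
  (W=0, U=3, Z=1, X=2, Y=1, V=0) weight 1/384
  (W=0, U=3, Z=1, X=2, Y=1, V=1) weight 1/384
  (W=0, U=3, Z=1, X=3, Y=0, V=0) weight 1/384
  (W=0, U=3, Z=1, X=3, Y=0, V=1) weight 1/384
  (W=0, U=3, Z=1, X=3, Y=1, V=0) weight 1/384
  (W=0, U=3, Z=1, X=3, Y=1, V=1) weight 1/384
  (W=0, U=4, Z=0, X=2, Y=0, V=0) weight 1/320
  … 87 more
Group by U:
  weight(U=3) = 1/8
  weight(U=4) = 3/20
Total weight = 1/8 + 3/20 = 11/40
P(U=3 | obs) = 1/8 / 11/40 = 5/11
P(U=4 | obs) = 3/20 / 11/40 = 6/11

P(U=3) = 5/11, P(U=4) = 6/11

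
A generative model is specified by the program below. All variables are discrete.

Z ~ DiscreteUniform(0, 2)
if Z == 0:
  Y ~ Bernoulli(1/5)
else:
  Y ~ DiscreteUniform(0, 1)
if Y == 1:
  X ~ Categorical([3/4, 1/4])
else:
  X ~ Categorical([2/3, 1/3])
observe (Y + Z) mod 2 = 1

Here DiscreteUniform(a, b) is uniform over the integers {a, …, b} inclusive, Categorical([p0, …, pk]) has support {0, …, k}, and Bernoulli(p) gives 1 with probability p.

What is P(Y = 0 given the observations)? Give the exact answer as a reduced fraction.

P(Y = 0 | obs) = 5/12

Enumerate traces; 6 have nonzero weight after conditioning:
  (Z=0, Y=1, X=0) weight 1/20
  (Z=0, Y=1, X=1) weight 1/60
  (Z=1, Y=0, X=0) weight 1/9
  (Z=1, Y=0, X=1) weight 1/18
  (Z=2, Y=1, X=0) weight 1/8
  (Z=2, Y=1, X=1) weight 1/24
Group by Y:
  weight(Y=0) = 1/6
  weight(Y=1) = 7/30
Total weight = 1/6 + 7/30 = 2/5
P(Y=0 | obs) = 1/6 / 2/5 = 5/12
P(Y=1 | obs) = 7/30 / 2/5 = 7/12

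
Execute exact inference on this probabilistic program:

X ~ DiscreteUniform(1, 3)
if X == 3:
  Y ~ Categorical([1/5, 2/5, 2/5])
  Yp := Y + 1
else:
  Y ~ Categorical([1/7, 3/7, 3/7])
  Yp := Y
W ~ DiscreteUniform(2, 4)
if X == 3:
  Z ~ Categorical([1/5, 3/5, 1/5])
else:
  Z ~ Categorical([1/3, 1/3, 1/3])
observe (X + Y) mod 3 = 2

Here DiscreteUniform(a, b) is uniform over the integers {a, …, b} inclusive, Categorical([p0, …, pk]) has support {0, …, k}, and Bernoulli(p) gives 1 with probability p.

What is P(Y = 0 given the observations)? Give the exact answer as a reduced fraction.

P(Y = 0 | obs) = 5/34

Enumerate traces; 27 have nonzero weight after conditioning:
  (X=1, Y=1, W=2, Z=0) weight 1/63
  (X=1, Y=1, W=2, Z=1) weight 1/63
  (X=1, Y=1, W=2, Z=2) weight 1/63
  (X=1, Y=1, W=3, Z=0) weight 1/63
  (X=1, Y=1, W=3, Z=1) weight 1/63
  (X=1, Y=1, W=3, Z=2) weight 1/63
  (X=1, Y=1, W=4, Z=0) weight 1/63
  (X=1, Y=1, W=4, Z=1) weight 1/63
  (X=2, Y=0, W=2, Z=0) weight 1/189
  (X=3, Y=2, W=2, Z=0) weight 2/225
  … 17 more
Group by Y:
  weight(Y=0) = 1/21
  weight(Y=1) = 1/7
  weight(Y=2) = 2/15
Total weight = 1/21 + 1/7 + 2/15 = 34/105
P(Y=0 | obs) = 1/21 / 34/105 = 5/34
P(Y=1 | obs) = 1/7 / 34/105 = 15/34
P(Y=2 | obs) = 2/15 / 34/105 = 7/17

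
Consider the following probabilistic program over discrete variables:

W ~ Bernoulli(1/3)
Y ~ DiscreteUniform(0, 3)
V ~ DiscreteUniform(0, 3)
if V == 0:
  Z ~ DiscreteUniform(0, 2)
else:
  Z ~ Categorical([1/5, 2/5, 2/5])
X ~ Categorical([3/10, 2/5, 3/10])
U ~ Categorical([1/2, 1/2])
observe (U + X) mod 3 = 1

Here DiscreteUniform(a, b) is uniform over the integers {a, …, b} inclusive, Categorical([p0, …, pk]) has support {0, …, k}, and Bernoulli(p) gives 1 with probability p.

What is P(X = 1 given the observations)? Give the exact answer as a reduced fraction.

P(X = 1 | obs) = 4/7

Enumerate traces; 192 have nonzero weight after conditioning:
  (W=0, Y=0, V=0, Z=0, X=0, U=1) weight 1/480
  (W=0, Y=0, V=0, Z=0, X=1, U=0) weight 1/360
  (W=0, Y=0, V=0, Z=1, X=0, U=1) weight 1/480
  (W=0, Y=0, V=0, Z=1, X=1, U=0) weight 1/360
  (W=0, Y=0, V=0, Z=2, X=0, U=1) weight 1/480
  (W=0, Y=0, V=0, Z=2, X=1, U=0) weight 1/360
  (W=0, Y=0, V=1, Z=0, X=0, U=1) weight 1/800
  (W=0, Y=0, V=1, Z=0, X=1, U=0) weight 1/600
  … 184 more
Group by X:
  weight(X=0) = 3/20
  weight(X=1) = 1/5
Total weight = 3/20 + 1/5 = 7/20
P(X=0 | obs) = 3/20 / 7/20 = 3/7
P(X=1 | obs) = 1/5 / 7/20 = 4/7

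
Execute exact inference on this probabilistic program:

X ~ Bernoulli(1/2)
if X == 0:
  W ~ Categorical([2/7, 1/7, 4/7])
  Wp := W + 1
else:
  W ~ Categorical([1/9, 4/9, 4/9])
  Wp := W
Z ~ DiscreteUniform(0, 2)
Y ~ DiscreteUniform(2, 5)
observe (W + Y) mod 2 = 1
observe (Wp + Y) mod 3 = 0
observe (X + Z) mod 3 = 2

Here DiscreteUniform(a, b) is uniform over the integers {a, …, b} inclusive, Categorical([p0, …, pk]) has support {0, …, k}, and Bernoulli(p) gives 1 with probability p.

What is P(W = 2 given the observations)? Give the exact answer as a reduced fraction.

Enumerate traces; 5 have nonzero weight after conditioning:
  (X=0, W=0, Z=2, Y=5) weight 1/84
  (X=0, W=1, Z=2, Y=4) weight 1/168
  (X=0, W=2, Z=2, Y=3) weight 1/42
  (X=1, W=0, Z=1, Y=3) weight 1/216
  (X=1, W=1, Z=1, Y=2) weight 1/54
Group by W:
  weight(W=0) = 25/1512
  weight(W=1) = 37/1512
  weight(W=2) = 1/42
Total weight = 25/1512 + 37/1512 + 1/42 = 7/108
P(W=0 | obs) = 25/1512 / 7/108 = 25/98
P(W=1 | obs) = 37/1512 / 7/108 = 37/98
P(W=2 | obs) = 1/42 / 7/108 = 18/49

P(W = 2 | obs) = 18/49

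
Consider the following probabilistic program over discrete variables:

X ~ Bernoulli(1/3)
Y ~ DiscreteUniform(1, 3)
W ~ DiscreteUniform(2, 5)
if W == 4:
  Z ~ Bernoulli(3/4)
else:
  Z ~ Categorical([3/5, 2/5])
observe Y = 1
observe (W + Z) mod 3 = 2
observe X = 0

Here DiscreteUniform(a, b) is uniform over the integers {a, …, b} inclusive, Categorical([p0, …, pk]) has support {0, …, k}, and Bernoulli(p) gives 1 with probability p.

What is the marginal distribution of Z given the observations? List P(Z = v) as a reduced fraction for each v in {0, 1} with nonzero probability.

P(Z=0) = 8/13, P(Z=1) = 5/13

Enumerate traces; 3 have nonzero weight after conditioning:
  (X=0, Y=1, W=2, Z=0) weight 1/30
  (X=0, Y=1, W=4, Z=1) weight 1/24
  (X=0, Y=1, W=5, Z=0) weight 1/30
Group by Z:
  weight(Z=0) = 1/15
  weight(Z=1) = 1/24
Total weight = 1/15 + 1/24 = 13/120
P(Z=0 | obs) = 1/15 / 13/120 = 8/13
P(Z=1 | obs) = 1/24 / 13/120 = 5/13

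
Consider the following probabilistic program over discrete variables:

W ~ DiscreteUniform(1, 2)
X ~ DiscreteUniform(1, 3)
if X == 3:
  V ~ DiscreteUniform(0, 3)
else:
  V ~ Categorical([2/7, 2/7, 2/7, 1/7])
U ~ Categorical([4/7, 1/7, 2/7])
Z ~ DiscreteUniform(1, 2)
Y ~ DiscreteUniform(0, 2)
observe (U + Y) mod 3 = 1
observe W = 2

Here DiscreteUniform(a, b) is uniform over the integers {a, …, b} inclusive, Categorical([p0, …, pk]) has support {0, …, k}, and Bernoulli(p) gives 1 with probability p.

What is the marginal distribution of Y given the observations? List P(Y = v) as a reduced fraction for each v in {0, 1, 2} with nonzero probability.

P(Y=0) = 1/7, P(Y=1) = 4/7, P(Y=2) = 2/7

Enumerate traces; 72 have nonzero weight after conditioning:
  (W=2, X=1, V=0, U=0, Z=1, Y=1) weight 2/441
  (W=2, X=1, V=0, U=0, Z=2, Y=1) weight 2/441
  (W=2, X=1, V=0, U=1, Z=1, Y=0) weight 1/882
  (W=2, X=1, V=0, U=1, Z=2, Y=0) weight 1/882
  (W=2, X=1, V=0, U=2, Z=1, Y=2) weight 1/441
  (W=2, X=1, V=0, U=2, Z=2, Y=2) weight 1/441
  (W=2, X=1, V=1, U=0, Z=1, Y=1) weight 2/441
  (W=2, X=1, V=1, U=0, Z=2, Y=1) weight 2/441
  … 64 more
Group by Y:
  weight(Y=0) = 1/42
  weight(Y=1) = 2/21
  weight(Y=2) = 1/21
Total weight = 1/42 + 2/21 + 1/21 = 1/6
P(Y=0 | obs) = 1/42 / 1/6 = 1/7
P(Y=1 | obs) = 2/21 / 1/6 = 4/7
P(Y=2 | obs) = 1/21 / 1/6 = 2/7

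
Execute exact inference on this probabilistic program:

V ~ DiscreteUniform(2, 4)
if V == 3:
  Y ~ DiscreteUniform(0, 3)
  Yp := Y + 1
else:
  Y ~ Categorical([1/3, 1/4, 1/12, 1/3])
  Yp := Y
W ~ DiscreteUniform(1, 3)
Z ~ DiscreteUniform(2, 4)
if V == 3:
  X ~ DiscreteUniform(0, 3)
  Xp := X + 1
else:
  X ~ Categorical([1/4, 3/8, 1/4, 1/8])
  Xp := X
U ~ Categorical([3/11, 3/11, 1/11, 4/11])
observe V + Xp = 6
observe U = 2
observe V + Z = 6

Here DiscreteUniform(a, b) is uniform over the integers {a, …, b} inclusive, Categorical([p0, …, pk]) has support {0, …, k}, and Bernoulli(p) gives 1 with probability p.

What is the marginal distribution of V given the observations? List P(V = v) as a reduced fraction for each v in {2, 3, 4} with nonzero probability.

P(V=3) = 1/2, P(V=4) = 1/2

Enumerate traces; 24 have nonzero weight after conditioning:
  (V=3, Y=0, W=1, Z=3, X=2, U=2) weight 1/4752
  (V=3, Y=0, W=2, Z=3, X=2, U=2) weight 1/4752
  (V=3, Y=0, W=3, Z=3, X=2, U=2) weight 1/4752
  (V=3, Y=1, W=1, Z=3, X=2, U=2) weight 1/4752
  (V=3, Y=1, W=2, Z=3, X=2, U=2) weight 1/4752
  (V=3, Y=1, W=3, Z=3, X=2, U=2) weight 1/4752
  (V=3, Y=2, W=1, Z=3, X=2, U=2) weight 1/4752
  (V=3, Y=2, W=2, Z=3, X=2, U=2) weight 1/4752
  (V=4, Y=0, W=1, Z=2, X=2, U=2) weight 1/3564
  … 15 more
Group by V:
  weight(V=3) = 1/396
  weight(V=4) = 1/396
Total weight = 1/396 + 1/396 = 1/198
P(V=3 | obs) = 1/396 / 1/198 = 1/2
P(V=4 | obs) = 1/396 / 1/198 = 1/2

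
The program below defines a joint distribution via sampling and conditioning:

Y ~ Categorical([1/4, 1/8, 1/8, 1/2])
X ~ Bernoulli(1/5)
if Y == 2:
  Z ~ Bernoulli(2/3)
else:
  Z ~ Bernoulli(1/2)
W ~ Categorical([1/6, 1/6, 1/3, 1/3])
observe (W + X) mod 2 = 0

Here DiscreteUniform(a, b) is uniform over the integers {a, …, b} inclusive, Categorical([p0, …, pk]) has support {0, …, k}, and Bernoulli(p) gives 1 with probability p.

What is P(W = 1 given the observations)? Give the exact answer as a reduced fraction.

P(W = 1 | obs) = 1/15

Enumerate traces; 32 have nonzero weight after conditioning:
  (Y=0, X=0, Z=0, W=0) weight 1/60
  (Y=0, X=0, Z=0, W=2) weight 1/30
  (Y=0, X=0, Z=1, W=0) weight 1/60
  (Y=0, X=0, Z=1, W=2) weight 1/30
  (Y=0, X=1, Z=0, W=1) weight 1/240
  (Y=0, X=1, Z=0, W=3) weight 1/120
  (Y=0, X=1, Z=1, W=1) weight 1/240
  (Y=0, X=1, Z=1, W=3) weight 1/120
  … 24 more
Group by W:
  weight(W=0) = 2/15
  weight(W=1) = 1/30
  weight(W=2) = 4/15
  weight(W=3) = 1/15
Total weight = 2/15 + 1/30 + 4/15 + 1/15 = 1/2
P(W=0 | obs) = 2/15 / 1/2 = 4/15
P(W=1 | obs) = 1/30 / 1/2 = 1/15
P(W=2 | obs) = 4/15 / 1/2 = 8/15
P(W=3 | obs) = 1/15 / 1/2 = 2/15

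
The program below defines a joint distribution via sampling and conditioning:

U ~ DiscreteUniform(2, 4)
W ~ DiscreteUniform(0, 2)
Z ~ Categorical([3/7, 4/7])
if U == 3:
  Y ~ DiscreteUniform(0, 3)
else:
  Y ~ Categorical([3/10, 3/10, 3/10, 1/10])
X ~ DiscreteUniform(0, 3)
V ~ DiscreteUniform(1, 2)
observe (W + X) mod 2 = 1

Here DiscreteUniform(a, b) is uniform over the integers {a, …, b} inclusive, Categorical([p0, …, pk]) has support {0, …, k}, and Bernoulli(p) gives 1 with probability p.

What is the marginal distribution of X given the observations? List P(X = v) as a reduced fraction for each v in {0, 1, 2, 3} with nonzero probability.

P(X=0) = 1/6, P(X=1) = 1/3, P(X=2) = 1/6, P(X=3) = 1/3

Enumerate traces; 288 have nonzero weight after conditioning:
  (U=2, W=0, Z=0, Y=0, X=1, V=1) weight 1/560
  (U=2, W=0, Z=0, Y=0, X=1, V=2) weight 1/560
  (U=2, W=0, Z=0, Y=0, X=3, V=1) weight 1/560
  (U=2, W=0, Z=0, Y=0, X=3, V=2) weight 1/560
  (U=2, W=0, Z=0, Y=1, X=1, V=1) weight 1/560
  (U=2, W=0, Z=0, Y=1, X=1, V=2) weight 1/560
  (U=2, W=0, Z=0, Y=1, X=3, V=1) weight 1/560
  (U=2, W=0, Z=0, Y=1, X=3, V=2) weight 1/560
  (U=2, W=1, Z=0, Y=0, X=0, V=1) weight 1/560
  (U=2, W=1, Z=0, Y=0, X=2, V=1) weight 1/560
  … 278 more
Group by X:
  weight(X=0) = 1/12
  weight(X=1) = 1/6
  weight(X=2) = 1/12
  weight(X=3) = 1/6
Total weight = 1/12 + 1/6 + 1/12 + 1/6 = 1/2
P(X=0 | obs) = 1/12 / 1/2 = 1/6
P(X=1 | obs) = 1/6 / 1/2 = 1/3
P(X=2 | obs) = 1/12 / 1/2 = 1/6
P(X=3 | obs) = 1/6 / 1/2 = 1/3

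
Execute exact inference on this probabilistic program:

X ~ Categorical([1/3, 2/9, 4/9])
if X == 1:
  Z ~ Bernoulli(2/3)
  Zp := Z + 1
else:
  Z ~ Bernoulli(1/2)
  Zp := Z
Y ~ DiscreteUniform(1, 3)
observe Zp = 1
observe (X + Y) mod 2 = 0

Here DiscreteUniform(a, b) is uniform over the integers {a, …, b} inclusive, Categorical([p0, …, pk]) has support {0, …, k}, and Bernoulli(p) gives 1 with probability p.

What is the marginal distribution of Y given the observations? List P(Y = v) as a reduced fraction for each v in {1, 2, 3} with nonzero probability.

Enumerate traces; 4 have nonzero weight after conditioning:
  (X=0, Z=1, Y=2) weight 1/18
  (X=1, Z=0, Y=1) weight 2/81
  (X=1, Z=0, Y=3) weight 2/81
  (X=2, Z=1, Y=2) weight 2/27
Group by Y:
  weight(Y=1) = 2/81
  weight(Y=2) = 7/54
  weight(Y=3) = 2/81
Total weight = 2/81 + 7/54 + 2/81 = 29/162
P(Y=1 | obs) = 2/81 / 29/162 = 4/29
P(Y=2 | obs) = 7/54 / 29/162 = 21/29
P(Y=3 | obs) = 2/81 / 29/162 = 4/29

P(Y=1) = 4/29, P(Y=2) = 21/29, P(Y=3) = 4/29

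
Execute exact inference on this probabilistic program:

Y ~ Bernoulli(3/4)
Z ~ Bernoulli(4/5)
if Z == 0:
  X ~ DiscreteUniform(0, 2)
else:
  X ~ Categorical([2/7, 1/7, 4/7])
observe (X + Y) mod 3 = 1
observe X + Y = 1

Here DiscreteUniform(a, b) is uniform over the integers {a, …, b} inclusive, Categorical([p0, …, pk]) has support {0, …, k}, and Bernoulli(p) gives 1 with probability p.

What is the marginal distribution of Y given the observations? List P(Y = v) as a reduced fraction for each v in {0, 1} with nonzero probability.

Enumerate traces; 4 have nonzero weight after conditioning:
  (Y=0, Z=0, X=1) weight 1/60
  (Y=0, Z=1, X=1) weight 1/35
  (Y=1, Z=0, X=0) weight 1/20
  (Y=1, Z=1, X=0) weight 6/35
Group by Y:
  weight(Y=0) = 19/420
  weight(Y=1) = 31/140
Total weight = 19/420 + 31/140 = 4/15
P(Y=0 | obs) = 19/420 / 4/15 = 19/112
P(Y=1 | obs) = 31/140 / 4/15 = 93/112

P(Y=0) = 19/112, P(Y=1) = 93/112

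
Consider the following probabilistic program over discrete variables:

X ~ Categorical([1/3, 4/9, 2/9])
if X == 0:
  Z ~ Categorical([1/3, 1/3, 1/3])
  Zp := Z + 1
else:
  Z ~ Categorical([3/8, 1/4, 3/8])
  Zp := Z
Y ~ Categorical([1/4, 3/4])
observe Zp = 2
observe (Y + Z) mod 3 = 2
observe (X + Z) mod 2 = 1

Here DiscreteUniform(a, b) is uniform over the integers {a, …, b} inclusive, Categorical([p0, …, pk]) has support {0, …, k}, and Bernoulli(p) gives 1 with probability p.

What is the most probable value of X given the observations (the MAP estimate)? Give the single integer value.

Enumerate traces; 2 have nonzero weight after conditioning:
  (X=0, Z=1, Y=1) weight 1/12
  (X=1, Z=2, Y=0) weight 1/24
Group by X:
  weight(X=0) = 1/12
  weight(X=1) = 1/24
Total weight = 1/12 + 1/24 = 1/8
P(X=0 | obs) = 1/12 / 1/8 = 2/3
P(X=1 | obs) = 1/24 / 1/8 = 1/3
argmax = 0

argmax_v P(X = v | obs) = 0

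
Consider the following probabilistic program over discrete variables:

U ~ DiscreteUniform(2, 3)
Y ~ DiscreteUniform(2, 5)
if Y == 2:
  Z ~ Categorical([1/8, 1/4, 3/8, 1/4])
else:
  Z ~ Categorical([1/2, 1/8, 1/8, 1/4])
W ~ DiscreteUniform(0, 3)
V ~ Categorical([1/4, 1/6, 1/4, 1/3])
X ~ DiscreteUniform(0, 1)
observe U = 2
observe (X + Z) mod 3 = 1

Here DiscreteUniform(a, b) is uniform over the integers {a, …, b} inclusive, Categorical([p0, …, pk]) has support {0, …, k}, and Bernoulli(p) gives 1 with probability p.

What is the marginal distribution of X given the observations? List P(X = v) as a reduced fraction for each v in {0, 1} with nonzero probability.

Enumerate traces; 192 have nonzero weight after conditioning:
  (U=2, Y=2, Z=0, W=0, V=0, X=1) weight 1/2048
  (U=2, Y=2, Z=0, W=0, V=1, X=1) weight 1/3072
  (U=2, Y=2, Z=0, W=0, V=2, X=1) weight 1/2048
  (U=2, Y=2, Z=0, W=0, V=3, X=1) weight 1/1536
  (U=2, Y=2, Z=0, W=1, V=0, X=1) weight 1/2048
  (U=2, Y=2, Z=0, W=1, V=1, X=1) weight 1/3072
  (U=2, Y=2, Z=0, W=1, V=2, X=1) weight 1/2048
  (U=2, Y=2, Z=0, W=1, V=3, X=1) weight 1/1536
  (U=2, Y=2, Z=1, W=0, V=0, X=0) weight 1/1024
  … 183 more
Group by X:
  weight(X=0) = 5/128
  weight(X=1) = 21/128
Total weight = 5/128 + 21/128 = 13/64
P(X=0 | obs) = 5/128 / 13/64 = 5/26
P(X=1 | obs) = 21/128 / 13/64 = 21/26

P(X=0) = 5/26, P(X=1) = 21/26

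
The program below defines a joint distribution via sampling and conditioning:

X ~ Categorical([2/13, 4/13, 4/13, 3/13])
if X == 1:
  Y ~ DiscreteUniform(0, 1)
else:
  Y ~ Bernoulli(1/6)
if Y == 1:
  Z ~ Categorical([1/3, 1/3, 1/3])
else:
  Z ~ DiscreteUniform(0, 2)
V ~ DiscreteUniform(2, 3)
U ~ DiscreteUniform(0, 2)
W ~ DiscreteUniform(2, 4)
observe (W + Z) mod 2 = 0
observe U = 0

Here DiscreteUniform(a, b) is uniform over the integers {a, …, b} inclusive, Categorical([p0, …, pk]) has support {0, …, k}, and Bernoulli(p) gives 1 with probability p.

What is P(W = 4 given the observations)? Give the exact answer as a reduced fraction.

Enumerate traces; 80 have nonzero weight after conditioning:
  (X=0, Y=0, Z=0, V=2, U=0, W=2) weight 5/2106
  (X=0, Y=0, Z=0, V=2, U=0, W=4) weight 5/2106
  (X=0, Y=0, Z=0, V=3, U=0, W=2) weight 5/2106
  (X=0, Y=0, Z=0, V=3, U=0, W=4) weight 5/2106
  (X=0, Y=0, Z=1, V=2, U=0, W=3) weight 5/2106
  (X=0, Y=0, Z=1, V=3, U=0, W=3) weight 5/2106
  (X=0, Y=0, Z=2, V=2, U=0, W=2) weight 5/2106
  (X=0, Y=0, Z=2, V=2, U=0, W=4) weight 5/2106
  … 72 more
Group by W:
  weight(W=2) = 2/27
  weight(W=3) = 1/27
  weight(W=4) = 2/27
Total weight = 2/27 + 1/27 + 2/27 = 5/27
P(W=2 | obs) = 2/27 / 5/27 = 2/5
P(W=3 | obs) = 1/27 / 5/27 = 1/5
P(W=4 | obs) = 2/27 / 5/27 = 2/5

P(W = 4 | obs) = 2/5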